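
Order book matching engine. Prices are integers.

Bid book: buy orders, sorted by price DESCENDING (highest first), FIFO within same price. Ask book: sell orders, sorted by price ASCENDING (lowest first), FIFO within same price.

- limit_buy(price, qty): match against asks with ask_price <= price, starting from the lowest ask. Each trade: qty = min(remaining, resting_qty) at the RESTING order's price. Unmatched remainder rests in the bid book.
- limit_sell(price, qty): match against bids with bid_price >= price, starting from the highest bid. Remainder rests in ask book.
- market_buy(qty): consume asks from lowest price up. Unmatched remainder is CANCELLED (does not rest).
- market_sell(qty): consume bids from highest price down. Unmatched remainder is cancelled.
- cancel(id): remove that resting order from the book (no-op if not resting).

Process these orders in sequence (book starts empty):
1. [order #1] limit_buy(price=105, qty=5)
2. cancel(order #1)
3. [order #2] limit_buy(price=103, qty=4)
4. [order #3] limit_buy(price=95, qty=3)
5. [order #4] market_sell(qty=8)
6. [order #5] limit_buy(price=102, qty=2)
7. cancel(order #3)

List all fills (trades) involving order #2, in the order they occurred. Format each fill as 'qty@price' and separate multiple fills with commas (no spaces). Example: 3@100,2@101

After op 1 [order #1] limit_buy(price=105, qty=5): fills=none; bids=[#1:5@105] asks=[-]
After op 2 cancel(order #1): fills=none; bids=[-] asks=[-]
After op 3 [order #2] limit_buy(price=103, qty=4): fills=none; bids=[#2:4@103] asks=[-]
After op 4 [order #3] limit_buy(price=95, qty=3): fills=none; bids=[#2:4@103 #3:3@95] asks=[-]
After op 5 [order #4] market_sell(qty=8): fills=#2x#4:4@103 #3x#4:3@95; bids=[-] asks=[-]
After op 6 [order #5] limit_buy(price=102, qty=2): fills=none; bids=[#5:2@102] asks=[-]
After op 7 cancel(order #3): fills=none; bids=[#5:2@102] asks=[-]

Answer: 4@103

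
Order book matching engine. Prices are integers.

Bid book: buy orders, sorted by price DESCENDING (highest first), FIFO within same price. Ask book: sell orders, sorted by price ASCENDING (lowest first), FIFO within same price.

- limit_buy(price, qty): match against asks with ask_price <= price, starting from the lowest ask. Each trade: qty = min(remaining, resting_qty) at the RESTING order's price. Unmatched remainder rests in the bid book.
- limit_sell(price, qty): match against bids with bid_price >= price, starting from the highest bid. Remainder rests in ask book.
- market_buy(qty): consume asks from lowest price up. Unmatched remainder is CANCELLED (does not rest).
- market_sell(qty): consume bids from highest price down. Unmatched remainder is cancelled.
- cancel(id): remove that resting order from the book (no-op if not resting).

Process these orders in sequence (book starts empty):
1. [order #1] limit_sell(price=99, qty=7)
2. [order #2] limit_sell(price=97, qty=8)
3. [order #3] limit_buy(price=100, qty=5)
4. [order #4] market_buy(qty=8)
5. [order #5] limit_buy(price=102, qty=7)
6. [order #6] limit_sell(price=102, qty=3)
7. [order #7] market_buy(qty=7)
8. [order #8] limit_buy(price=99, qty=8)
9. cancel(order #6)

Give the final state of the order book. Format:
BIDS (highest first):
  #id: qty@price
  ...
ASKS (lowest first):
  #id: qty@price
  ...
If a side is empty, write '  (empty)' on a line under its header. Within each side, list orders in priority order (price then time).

Answer: BIDS (highest first):
  #5: 2@102
  #8: 8@99
ASKS (lowest first):
  (empty)

Derivation:
After op 1 [order #1] limit_sell(price=99, qty=7): fills=none; bids=[-] asks=[#1:7@99]
After op 2 [order #2] limit_sell(price=97, qty=8): fills=none; bids=[-] asks=[#2:8@97 #1:7@99]
After op 3 [order #3] limit_buy(price=100, qty=5): fills=#3x#2:5@97; bids=[-] asks=[#2:3@97 #1:7@99]
After op 4 [order #4] market_buy(qty=8): fills=#4x#2:3@97 #4x#1:5@99; bids=[-] asks=[#1:2@99]
After op 5 [order #5] limit_buy(price=102, qty=7): fills=#5x#1:2@99; bids=[#5:5@102] asks=[-]
After op 6 [order #6] limit_sell(price=102, qty=3): fills=#5x#6:3@102; bids=[#5:2@102] asks=[-]
After op 7 [order #7] market_buy(qty=7): fills=none; bids=[#5:2@102] asks=[-]
After op 8 [order #8] limit_buy(price=99, qty=8): fills=none; bids=[#5:2@102 #8:8@99] asks=[-]
After op 9 cancel(order #6): fills=none; bids=[#5:2@102 #8:8@99] asks=[-]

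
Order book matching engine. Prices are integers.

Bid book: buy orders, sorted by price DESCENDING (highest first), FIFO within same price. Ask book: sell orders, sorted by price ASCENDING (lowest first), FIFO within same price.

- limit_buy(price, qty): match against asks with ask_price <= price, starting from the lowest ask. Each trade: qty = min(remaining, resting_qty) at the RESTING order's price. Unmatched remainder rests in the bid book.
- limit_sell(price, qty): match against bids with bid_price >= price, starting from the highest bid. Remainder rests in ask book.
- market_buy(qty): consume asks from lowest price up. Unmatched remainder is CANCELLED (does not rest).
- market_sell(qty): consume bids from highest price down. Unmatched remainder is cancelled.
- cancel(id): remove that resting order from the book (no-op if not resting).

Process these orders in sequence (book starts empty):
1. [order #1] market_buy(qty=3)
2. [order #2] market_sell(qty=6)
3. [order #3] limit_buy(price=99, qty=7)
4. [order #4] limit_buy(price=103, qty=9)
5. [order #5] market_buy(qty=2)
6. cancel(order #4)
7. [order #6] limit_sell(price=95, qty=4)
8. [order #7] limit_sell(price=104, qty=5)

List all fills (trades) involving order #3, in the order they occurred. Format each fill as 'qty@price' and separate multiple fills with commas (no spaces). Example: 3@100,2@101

Answer: 4@99

Derivation:
After op 1 [order #1] market_buy(qty=3): fills=none; bids=[-] asks=[-]
After op 2 [order #2] market_sell(qty=6): fills=none; bids=[-] asks=[-]
After op 3 [order #3] limit_buy(price=99, qty=7): fills=none; bids=[#3:7@99] asks=[-]
After op 4 [order #4] limit_buy(price=103, qty=9): fills=none; bids=[#4:9@103 #3:7@99] asks=[-]
After op 5 [order #5] market_buy(qty=2): fills=none; bids=[#4:9@103 #3:7@99] asks=[-]
After op 6 cancel(order #4): fills=none; bids=[#3:7@99] asks=[-]
After op 7 [order #6] limit_sell(price=95, qty=4): fills=#3x#6:4@99; bids=[#3:3@99] asks=[-]
After op 8 [order #7] limit_sell(price=104, qty=5): fills=none; bids=[#3:3@99] asks=[#7:5@104]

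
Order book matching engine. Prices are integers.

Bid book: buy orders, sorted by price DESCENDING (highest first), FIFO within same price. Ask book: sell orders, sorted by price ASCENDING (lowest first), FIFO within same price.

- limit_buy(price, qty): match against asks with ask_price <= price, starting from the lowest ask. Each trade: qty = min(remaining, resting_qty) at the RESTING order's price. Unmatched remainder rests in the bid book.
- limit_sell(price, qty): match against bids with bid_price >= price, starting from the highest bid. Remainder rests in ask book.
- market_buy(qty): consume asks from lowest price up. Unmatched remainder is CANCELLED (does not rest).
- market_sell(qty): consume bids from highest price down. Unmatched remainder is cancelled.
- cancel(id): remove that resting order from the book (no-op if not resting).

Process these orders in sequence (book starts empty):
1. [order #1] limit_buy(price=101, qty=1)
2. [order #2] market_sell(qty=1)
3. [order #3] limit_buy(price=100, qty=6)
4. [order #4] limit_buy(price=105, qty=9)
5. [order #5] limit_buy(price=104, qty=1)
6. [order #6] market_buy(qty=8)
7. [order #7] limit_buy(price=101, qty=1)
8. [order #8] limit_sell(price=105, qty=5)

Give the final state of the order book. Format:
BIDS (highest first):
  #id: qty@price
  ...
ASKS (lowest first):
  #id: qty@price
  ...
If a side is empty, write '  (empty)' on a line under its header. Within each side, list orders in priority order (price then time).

Answer: BIDS (highest first):
  #4: 4@105
  #5: 1@104
  #7: 1@101
  #3: 6@100
ASKS (lowest first):
  (empty)

Derivation:
After op 1 [order #1] limit_buy(price=101, qty=1): fills=none; bids=[#1:1@101] asks=[-]
After op 2 [order #2] market_sell(qty=1): fills=#1x#2:1@101; bids=[-] asks=[-]
After op 3 [order #3] limit_buy(price=100, qty=6): fills=none; bids=[#3:6@100] asks=[-]
After op 4 [order #4] limit_buy(price=105, qty=9): fills=none; bids=[#4:9@105 #3:6@100] asks=[-]
After op 5 [order #5] limit_buy(price=104, qty=1): fills=none; bids=[#4:9@105 #5:1@104 #3:6@100] asks=[-]
After op 6 [order #6] market_buy(qty=8): fills=none; bids=[#4:9@105 #5:1@104 #3:6@100] asks=[-]
After op 7 [order #7] limit_buy(price=101, qty=1): fills=none; bids=[#4:9@105 #5:1@104 #7:1@101 #3:6@100] asks=[-]
After op 8 [order #8] limit_sell(price=105, qty=5): fills=#4x#8:5@105; bids=[#4:4@105 #5:1@104 #7:1@101 #3:6@100] asks=[-]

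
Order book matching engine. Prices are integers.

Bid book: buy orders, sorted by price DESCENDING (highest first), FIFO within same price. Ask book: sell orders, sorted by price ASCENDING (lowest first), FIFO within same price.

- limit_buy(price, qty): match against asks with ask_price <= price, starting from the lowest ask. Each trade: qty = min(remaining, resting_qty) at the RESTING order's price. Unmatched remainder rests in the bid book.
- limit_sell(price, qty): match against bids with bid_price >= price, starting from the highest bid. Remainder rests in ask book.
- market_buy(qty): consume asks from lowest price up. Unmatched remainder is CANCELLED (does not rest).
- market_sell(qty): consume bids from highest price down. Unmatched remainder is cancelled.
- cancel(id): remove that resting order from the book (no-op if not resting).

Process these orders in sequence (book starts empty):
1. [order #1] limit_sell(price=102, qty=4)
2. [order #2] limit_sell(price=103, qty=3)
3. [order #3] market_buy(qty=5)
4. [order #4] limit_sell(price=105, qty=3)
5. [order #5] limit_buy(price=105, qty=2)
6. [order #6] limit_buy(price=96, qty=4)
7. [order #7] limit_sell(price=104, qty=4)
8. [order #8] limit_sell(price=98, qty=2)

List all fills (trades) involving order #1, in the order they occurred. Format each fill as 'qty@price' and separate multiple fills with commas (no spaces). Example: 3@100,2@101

After op 1 [order #1] limit_sell(price=102, qty=4): fills=none; bids=[-] asks=[#1:4@102]
After op 2 [order #2] limit_sell(price=103, qty=3): fills=none; bids=[-] asks=[#1:4@102 #2:3@103]
After op 3 [order #3] market_buy(qty=5): fills=#3x#1:4@102 #3x#2:1@103; bids=[-] asks=[#2:2@103]
After op 4 [order #4] limit_sell(price=105, qty=3): fills=none; bids=[-] asks=[#2:2@103 #4:3@105]
After op 5 [order #5] limit_buy(price=105, qty=2): fills=#5x#2:2@103; bids=[-] asks=[#4:3@105]
After op 6 [order #6] limit_buy(price=96, qty=4): fills=none; bids=[#6:4@96] asks=[#4:3@105]
After op 7 [order #7] limit_sell(price=104, qty=4): fills=none; bids=[#6:4@96] asks=[#7:4@104 #4:3@105]
After op 8 [order #8] limit_sell(price=98, qty=2): fills=none; bids=[#6:4@96] asks=[#8:2@98 #7:4@104 #4:3@105]

Answer: 4@102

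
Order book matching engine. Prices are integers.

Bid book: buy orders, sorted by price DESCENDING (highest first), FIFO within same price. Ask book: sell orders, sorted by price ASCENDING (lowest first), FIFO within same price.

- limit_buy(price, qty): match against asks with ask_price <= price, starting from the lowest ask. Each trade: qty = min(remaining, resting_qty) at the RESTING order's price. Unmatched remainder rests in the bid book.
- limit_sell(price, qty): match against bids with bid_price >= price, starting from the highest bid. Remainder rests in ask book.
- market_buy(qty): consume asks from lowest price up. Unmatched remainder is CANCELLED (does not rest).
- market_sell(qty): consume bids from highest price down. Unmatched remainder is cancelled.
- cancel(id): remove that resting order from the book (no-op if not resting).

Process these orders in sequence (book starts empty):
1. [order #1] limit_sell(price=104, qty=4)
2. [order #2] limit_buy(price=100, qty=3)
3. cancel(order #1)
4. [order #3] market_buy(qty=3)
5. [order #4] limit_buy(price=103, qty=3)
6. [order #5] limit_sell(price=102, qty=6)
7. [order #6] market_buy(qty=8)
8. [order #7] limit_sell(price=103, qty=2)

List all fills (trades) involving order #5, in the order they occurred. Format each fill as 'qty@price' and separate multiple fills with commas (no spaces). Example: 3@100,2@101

Answer: 3@103,3@102

Derivation:
After op 1 [order #1] limit_sell(price=104, qty=4): fills=none; bids=[-] asks=[#1:4@104]
After op 2 [order #2] limit_buy(price=100, qty=3): fills=none; bids=[#2:3@100] asks=[#1:4@104]
After op 3 cancel(order #1): fills=none; bids=[#2:3@100] asks=[-]
After op 4 [order #3] market_buy(qty=3): fills=none; bids=[#2:3@100] asks=[-]
After op 5 [order #4] limit_buy(price=103, qty=3): fills=none; bids=[#4:3@103 #2:3@100] asks=[-]
After op 6 [order #5] limit_sell(price=102, qty=6): fills=#4x#5:3@103; bids=[#2:3@100] asks=[#5:3@102]
After op 7 [order #6] market_buy(qty=8): fills=#6x#5:3@102; bids=[#2:3@100] asks=[-]
After op 8 [order #7] limit_sell(price=103, qty=2): fills=none; bids=[#2:3@100] asks=[#7:2@103]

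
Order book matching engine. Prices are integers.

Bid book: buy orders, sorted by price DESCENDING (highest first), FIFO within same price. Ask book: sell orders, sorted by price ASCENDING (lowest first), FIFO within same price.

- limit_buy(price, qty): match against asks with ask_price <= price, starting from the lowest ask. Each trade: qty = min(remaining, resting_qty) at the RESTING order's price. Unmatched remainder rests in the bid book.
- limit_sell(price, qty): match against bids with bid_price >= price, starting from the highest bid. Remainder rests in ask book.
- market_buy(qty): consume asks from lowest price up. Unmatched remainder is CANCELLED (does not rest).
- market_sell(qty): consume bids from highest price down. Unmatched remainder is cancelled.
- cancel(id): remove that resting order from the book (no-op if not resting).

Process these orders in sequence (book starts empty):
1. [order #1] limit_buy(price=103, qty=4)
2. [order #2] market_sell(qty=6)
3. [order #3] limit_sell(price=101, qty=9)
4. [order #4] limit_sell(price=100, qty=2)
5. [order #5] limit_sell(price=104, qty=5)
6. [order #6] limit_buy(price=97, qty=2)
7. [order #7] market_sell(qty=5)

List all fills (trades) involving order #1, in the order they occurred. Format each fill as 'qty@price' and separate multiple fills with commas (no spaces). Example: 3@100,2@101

After op 1 [order #1] limit_buy(price=103, qty=4): fills=none; bids=[#1:4@103] asks=[-]
After op 2 [order #2] market_sell(qty=6): fills=#1x#2:4@103; bids=[-] asks=[-]
After op 3 [order #3] limit_sell(price=101, qty=9): fills=none; bids=[-] asks=[#3:9@101]
After op 4 [order #4] limit_sell(price=100, qty=2): fills=none; bids=[-] asks=[#4:2@100 #3:9@101]
After op 5 [order #5] limit_sell(price=104, qty=5): fills=none; bids=[-] asks=[#4:2@100 #3:9@101 #5:5@104]
After op 6 [order #6] limit_buy(price=97, qty=2): fills=none; bids=[#6:2@97] asks=[#4:2@100 #3:9@101 #5:5@104]
After op 7 [order #7] market_sell(qty=5): fills=#6x#7:2@97; bids=[-] asks=[#4:2@100 #3:9@101 #5:5@104]

Answer: 4@103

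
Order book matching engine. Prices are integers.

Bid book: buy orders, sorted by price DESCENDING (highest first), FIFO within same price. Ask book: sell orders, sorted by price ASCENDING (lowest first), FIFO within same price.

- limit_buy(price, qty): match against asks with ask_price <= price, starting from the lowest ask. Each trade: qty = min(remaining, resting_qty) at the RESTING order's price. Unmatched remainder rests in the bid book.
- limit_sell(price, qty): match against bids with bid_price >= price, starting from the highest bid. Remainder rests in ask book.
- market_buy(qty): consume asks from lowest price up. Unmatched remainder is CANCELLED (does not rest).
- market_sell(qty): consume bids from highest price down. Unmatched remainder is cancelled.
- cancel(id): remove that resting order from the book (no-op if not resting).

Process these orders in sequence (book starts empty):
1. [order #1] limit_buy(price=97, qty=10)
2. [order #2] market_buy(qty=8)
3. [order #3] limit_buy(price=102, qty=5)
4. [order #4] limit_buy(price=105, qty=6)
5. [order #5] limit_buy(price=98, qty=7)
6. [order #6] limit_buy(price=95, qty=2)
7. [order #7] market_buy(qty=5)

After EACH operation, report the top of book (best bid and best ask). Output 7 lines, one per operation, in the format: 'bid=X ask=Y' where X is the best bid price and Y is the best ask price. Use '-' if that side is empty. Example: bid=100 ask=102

Answer: bid=97 ask=-
bid=97 ask=-
bid=102 ask=-
bid=105 ask=-
bid=105 ask=-
bid=105 ask=-
bid=105 ask=-

Derivation:
After op 1 [order #1] limit_buy(price=97, qty=10): fills=none; bids=[#1:10@97] asks=[-]
After op 2 [order #2] market_buy(qty=8): fills=none; bids=[#1:10@97] asks=[-]
After op 3 [order #3] limit_buy(price=102, qty=5): fills=none; bids=[#3:5@102 #1:10@97] asks=[-]
After op 4 [order #4] limit_buy(price=105, qty=6): fills=none; bids=[#4:6@105 #3:5@102 #1:10@97] asks=[-]
After op 5 [order #5] limit_buy(price=98, qty=7): fills=none; bids=[#4:6@105 #3:5@102 #5:7@98 #1:10@97] asks=[-]
After op 6 [order #6] limit_buy(price=95, qty=2): fills=none; bids=[#4:6@105 #3:5@102 #5:7@98 #1:10@97 #6:2@95] asks=[-]
After op 7 [order #7] market_buy(qty=5): fills=none; bids=[#4:6@105 #3:5@102 #5:7@98 #1:10@97 #6:2@95] asks=[-]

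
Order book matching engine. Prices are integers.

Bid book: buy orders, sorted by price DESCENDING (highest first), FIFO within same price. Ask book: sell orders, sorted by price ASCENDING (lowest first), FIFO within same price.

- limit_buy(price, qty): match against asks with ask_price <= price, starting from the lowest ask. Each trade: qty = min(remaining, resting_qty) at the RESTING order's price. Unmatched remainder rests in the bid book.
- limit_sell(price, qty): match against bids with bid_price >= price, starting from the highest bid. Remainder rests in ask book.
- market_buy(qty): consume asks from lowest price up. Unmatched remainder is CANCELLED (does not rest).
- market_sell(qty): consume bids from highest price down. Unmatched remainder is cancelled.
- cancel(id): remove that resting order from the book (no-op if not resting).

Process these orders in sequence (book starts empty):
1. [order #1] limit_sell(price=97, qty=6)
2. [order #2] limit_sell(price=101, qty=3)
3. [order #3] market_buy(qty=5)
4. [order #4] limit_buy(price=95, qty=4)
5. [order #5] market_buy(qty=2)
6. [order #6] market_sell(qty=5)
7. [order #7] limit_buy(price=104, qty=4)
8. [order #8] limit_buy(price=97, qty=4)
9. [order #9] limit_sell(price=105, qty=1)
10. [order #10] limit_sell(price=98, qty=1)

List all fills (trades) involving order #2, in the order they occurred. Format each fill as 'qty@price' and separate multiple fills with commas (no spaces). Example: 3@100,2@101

Answer: 1@101,2@101

Derivation:
After op 1 [order #1] limit_sell(price=97, qty=6): fills=none; bids=[-] asks=[#1:6@97]
After op 2 [order #2] limit_sell(price=101, qty=3): fills=none; bids=[-] asks=[#1:6@97 #2:3@101]
After op 3 [order #3] market_buy(qty=5): fills=#3x#1:5@97; bids=[-] asks=[#1:1@97 #2:3@101]
After op 4 [order #4] limit_buy(price=95, qty=4): fills=none; bids=[#4:4@95] asks=[#1:1@97 #2:3@101]
After op 5 [order #5] market_buy(qty=2): fills=#5x#1:1@97 #5x#2:1@101; bids=[#4:4@95] asks=[#2:2@101]
After op 6 [order #6] market_sell(qty=5): fills=#4x#6:4@95; bids=[-] asks=[#2:2@101]
After op 7 [order #7] limit_buy(price=104, qty=4): fills=#7x#2:2@101; bids=[#7:2@104] asks=[-]
After op 8 [order #8] limit_buy(price=97, qty=4): fills=none; bids=[#7:2@104 #8:4@97] asks=[-]
After op 9 [order #9] limit_sell(price=105, qty=1): fills=none; bids=[#7:2@104 #8:4@97] asks=[#9:1@105]
After op 10 [order #10] limit_sell(price=98, qty=1): fills=#7x#10:1@104; bids=[#7:1@104 #8:4@97] asks=[#9:1@105]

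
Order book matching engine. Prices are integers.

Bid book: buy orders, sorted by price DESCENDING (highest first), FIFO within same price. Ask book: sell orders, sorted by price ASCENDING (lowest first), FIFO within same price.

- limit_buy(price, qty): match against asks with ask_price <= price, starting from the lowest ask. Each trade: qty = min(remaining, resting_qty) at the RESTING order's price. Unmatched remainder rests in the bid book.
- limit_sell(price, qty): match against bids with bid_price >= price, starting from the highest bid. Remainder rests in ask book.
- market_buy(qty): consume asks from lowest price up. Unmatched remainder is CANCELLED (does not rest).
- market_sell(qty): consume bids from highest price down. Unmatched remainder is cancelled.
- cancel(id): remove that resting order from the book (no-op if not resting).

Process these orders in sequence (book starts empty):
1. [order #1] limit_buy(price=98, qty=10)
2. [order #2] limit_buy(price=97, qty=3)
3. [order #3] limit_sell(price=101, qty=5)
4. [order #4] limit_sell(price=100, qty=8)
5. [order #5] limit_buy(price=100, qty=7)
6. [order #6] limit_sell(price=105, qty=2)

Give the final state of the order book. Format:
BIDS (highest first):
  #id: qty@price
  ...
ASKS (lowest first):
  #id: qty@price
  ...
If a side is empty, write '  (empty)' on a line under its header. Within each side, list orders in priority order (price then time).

After op 1 [order #1] limit_buy(price=98, qty=10): fills=none; bids=[#1:10@98] asks=[-]
After op 2 [order #2] limit_buy(price=97, qty=3): fills=none; bids=[#1:10@98 #2:3@97] asks=[-]
After op 3 [order #3] limit_sell(price=101, qty=5): fills=none; bids=[#1:10@98 #2:3@97] asks=[#3:5@101]
After op 4 [order #4] limit_sell(price=100, qty=8): fills=none; bids=[#1:10@98 #2:3@97] asks=[#4:8@100 #3:5@101]
After op 5 [order #5] limit_buy(price=100, qty=7): fills=#5x#4:7@100; bids=[#1:10@98 #2:3@97] asks=[#4:1@100 #3:5@101]
After op 6 [order #6] limit_sell(price=105, qty=2): fills=none; bids=[#1:10@98 #2:3@97] asks=[#4:1@100 #3:5@101 #6:2@105]

Answer: BIDS (highest first):
  #1: 10@98
  #2: 3@97
ASKS (lowest first):
  #4: 1@100
  #3: 5@101
  #6: 2@105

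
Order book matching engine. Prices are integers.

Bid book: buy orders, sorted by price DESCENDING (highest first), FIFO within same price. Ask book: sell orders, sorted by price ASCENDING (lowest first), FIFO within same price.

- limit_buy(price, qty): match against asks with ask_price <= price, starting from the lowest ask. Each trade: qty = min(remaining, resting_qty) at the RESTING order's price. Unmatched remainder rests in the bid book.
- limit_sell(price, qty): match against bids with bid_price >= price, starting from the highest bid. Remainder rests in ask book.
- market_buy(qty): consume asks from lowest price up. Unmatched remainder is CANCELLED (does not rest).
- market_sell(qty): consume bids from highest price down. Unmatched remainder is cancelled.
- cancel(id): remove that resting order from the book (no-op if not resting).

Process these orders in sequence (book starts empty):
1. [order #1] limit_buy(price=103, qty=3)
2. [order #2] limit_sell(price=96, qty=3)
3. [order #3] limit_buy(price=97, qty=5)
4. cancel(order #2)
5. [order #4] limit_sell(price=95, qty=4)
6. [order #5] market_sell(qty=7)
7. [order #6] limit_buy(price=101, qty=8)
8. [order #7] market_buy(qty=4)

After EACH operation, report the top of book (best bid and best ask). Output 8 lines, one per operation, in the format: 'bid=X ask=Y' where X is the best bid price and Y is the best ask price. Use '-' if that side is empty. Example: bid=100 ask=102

After op 1 [order #1] limit_buy(price=103, qty=3): fills=none; bids=[#1:3@103] asks=[-]
After op 2 [order #2] limit_sell(price=96, qty=3): fills=#1x#2:3@103; bids=[-] asks=[-]
After op 3 [order #3] limit_buy(price=97, qty=5): fills=none; bids=[#3:5@97] asks=[-]
After op 4 cancel(order #2): fills=none; bids=[#3:5@97] asks=[-]
After op 5 [order #4] limit_sell(price=95, qty=4): fills=#3x#4:4@97; bids=[#3:1@97] asks=[-]
After op 6 [order #5] market_sell(qty=7): fills=#3x#5:1@97; bids=[-] asks=[-]
After op 7 [order #6] limit_buy(price=101, qty=8): fills=none; bids=[#6:8@101] asks=[-]
After op 8 [order #7] market_buy(qty=4): fills=none; bids=[#6:8@101] asks=[-]

Answer: bid=103 ask=-
bid=- ask=-
bid=97 ask=-
bid=97 ask=-
bid=97 ask=-
bid=- ask=-
bid=101 ask=-
bid=101 ask=-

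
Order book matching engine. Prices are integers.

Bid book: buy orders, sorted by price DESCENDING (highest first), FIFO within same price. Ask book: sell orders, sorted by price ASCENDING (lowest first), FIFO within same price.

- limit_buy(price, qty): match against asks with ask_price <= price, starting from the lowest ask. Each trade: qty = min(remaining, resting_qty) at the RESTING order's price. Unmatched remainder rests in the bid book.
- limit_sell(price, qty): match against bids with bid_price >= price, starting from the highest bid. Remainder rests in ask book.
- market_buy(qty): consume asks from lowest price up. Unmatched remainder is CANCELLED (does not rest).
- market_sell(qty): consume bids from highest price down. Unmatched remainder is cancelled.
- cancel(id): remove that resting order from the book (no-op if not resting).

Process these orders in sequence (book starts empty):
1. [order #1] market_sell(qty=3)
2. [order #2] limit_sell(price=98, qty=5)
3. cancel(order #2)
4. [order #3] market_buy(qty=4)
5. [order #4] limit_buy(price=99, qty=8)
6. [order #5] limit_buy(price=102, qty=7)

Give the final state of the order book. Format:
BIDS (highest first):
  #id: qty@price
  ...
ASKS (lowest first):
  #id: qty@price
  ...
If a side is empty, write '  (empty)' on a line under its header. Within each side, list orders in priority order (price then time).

After op 1 [order #1] market_sell(qty=3): fills=none; bids=[-] asks=[-]
After op 2 [order #2] limit_sell(price=98, qty=5): fills=none; bids=[-] asks=[#2:5@98]
After op 3 cancel(order #2): fills=none; bids=[-] asks=[-]
After op 4 [order #3] market_buy(qty=4): fills=none; bids=[-] asks=[-]
After op 5 [order #4] limit_buy(price=99, qty=8): fills=none; bids=[#4:8@99] asks=[-]
After op 6 [order #5] limit_buy(price=102, qty=7): fills=none; bids=[#5:7@102 #4:8@99] asks=[-]

Answer: BIDS (highest first):
  #5: 7@102
  #4: 8@99
ASKS (lowest first):
  (empty)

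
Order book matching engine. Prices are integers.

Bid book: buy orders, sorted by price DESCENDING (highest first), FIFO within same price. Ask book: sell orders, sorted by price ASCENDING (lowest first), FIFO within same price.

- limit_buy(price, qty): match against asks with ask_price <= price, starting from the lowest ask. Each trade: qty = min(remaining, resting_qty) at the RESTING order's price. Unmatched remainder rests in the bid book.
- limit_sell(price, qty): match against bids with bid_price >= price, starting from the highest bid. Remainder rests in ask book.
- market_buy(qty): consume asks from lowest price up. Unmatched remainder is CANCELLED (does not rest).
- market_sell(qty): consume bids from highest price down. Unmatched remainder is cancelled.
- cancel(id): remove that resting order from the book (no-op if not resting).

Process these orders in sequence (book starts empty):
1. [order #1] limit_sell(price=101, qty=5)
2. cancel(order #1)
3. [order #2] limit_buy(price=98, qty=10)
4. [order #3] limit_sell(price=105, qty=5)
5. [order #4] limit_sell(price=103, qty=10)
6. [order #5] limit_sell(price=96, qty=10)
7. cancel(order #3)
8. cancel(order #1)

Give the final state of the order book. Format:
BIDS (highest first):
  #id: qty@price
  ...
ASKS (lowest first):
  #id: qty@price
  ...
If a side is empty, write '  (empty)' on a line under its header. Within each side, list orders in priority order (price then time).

Answer: BIDS (highest first):
  (empty)
ASKS (lowest first):
  #4: 10@103

Derivation:
After op 1 [order #1] limit_sell(price=101, qty=5): fills=none; bids=[-] asks=[#1:5@101]
After op 2 cancel(order #1): fills=none; bids=[-] asks=[-]
After op 3 [order #2] limit_buy(price=98, qty=10): fills=none; bids=[#2:10@98] asks=[-]
After op 4 [order #3] limit_sell(price=105, qty=5): fills=none; bids=[#2:10@98] asks=[#3:5@105]
After op 5 [order #4] limit_sell(price=103, qty=10): fills=none; bids=[#2:10@98] asks=[#4:10@103 #3:5@105]
After op 6 [order #5] limit_sell(price=96, qty=10): fills=#2x#5:10@98; bids=[-] asks=[#4:10@103 #3:5@105]
After op 7 cancel(order #3): fills=none; bids=[-] asks=[#4:10@103]
After op 8 cancel(order #1): fills=none; bids=[-] asks=[#4:10@103]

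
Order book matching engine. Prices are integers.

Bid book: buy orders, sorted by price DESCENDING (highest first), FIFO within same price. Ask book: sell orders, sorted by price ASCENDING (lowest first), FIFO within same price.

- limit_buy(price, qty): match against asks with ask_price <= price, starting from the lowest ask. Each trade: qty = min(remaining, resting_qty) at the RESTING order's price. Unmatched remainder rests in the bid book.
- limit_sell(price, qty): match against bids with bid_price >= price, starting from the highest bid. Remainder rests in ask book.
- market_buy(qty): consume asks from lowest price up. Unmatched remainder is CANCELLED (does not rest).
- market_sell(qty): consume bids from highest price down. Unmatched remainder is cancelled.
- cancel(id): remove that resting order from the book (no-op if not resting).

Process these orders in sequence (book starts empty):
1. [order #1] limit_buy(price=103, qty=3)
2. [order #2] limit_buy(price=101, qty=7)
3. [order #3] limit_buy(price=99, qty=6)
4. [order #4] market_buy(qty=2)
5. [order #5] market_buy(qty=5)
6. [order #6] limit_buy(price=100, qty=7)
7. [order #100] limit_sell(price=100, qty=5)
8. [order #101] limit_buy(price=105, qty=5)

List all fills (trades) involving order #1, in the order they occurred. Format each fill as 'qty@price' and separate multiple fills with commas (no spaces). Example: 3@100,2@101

After op 1 [order #1] limit_buy(price=103, qty=3): fills=none; bids=[#1:3@103] asks=[-]
After op 2 [order #2] limit_buy(price=101, qty=7): fills=none; bids=[#1:3@103 #2:7@101] asks=[-]
After op 3 [order #3] limit_buy(price=99, qty=6): fills=none; bids=[#1:3@103 #2:7@101 #3:6@99] asks=[-]
After op 4 [order #4] market_buy(qty=2): fills=none; bids=[#1:3@103 #2:7@101 #3:6@99] asks=[-]
After op 5 [order #5] market_buy(qty=5): fills=none; bids=[#1:3@103 #2:7@101 #3:6@99] asks=[-]
After op 6 [order #6] limit_buy(price=100, qty=7): fills=none; bids=[#1:3@103 #2:7@101 #6:7@100 #3:6@99] asks=[-]
After op 7 [order #100] limit_sell(price=100, qty=5): fills=#1x#100:3@103 #2x#100:2@101; bids=[#2:5@101 #6:7@100 #3:6@99] asks=[-]
After op 8 [order #101] limit_buy(price=105, qty=5): fills=none; bids=[#101:5@105 #2:5@101 #6:7@100 #3:6@99] asks=[-]

Answer: 3@103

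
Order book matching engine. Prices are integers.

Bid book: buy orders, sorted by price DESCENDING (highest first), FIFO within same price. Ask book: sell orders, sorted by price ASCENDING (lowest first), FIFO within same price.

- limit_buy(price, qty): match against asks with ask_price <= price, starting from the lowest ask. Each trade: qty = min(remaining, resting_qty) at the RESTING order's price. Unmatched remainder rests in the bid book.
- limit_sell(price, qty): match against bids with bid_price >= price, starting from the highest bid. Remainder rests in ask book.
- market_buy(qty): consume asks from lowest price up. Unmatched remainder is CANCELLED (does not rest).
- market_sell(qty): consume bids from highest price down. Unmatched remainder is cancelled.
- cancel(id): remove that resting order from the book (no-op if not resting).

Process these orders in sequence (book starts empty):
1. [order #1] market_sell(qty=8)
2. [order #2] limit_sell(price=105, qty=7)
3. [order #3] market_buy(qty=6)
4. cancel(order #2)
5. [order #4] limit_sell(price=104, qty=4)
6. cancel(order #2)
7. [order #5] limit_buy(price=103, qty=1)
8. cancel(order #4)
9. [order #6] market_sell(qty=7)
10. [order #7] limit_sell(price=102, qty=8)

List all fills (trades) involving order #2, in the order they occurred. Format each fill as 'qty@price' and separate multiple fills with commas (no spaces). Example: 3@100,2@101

After op 1 [order #1] market_sell(qty=8): fills=none; bids=[-] asks=[-]
After op 2 [order #2] limit_sell(price=105, qty=7): fills=none; bids=[-] asks=[#2:7@105]
After op 3 [order #3] market_buy(qty=6): fills=#3x#2:6@105; bids=[-] asks=[#2:1@105]
After op 4 cancel(order #2): fills=none; bids=[-] asks=[-]
After op 5 [order #4] limit_sell(price=104, qty=4): fills=none; bids=[-] asks=[#4:4@104]
After op 6 cancel(order #2): fills=none; bids=[-] asks=[#4:4@104]
After op 7 [order #5] limit_buy(price=103, qty=1): fills=none; bids=[#5:1@103] asks=[#4:4@104]
After op 8 cancel(order #4): fills=none; bids=[#5:1@103] asks=[-]
After op 9 [order #6] market_sell(qty=7): fills=#5x#6:1@103; bids=[-] asks=[-]
After op 10 [order #7] limit_sell(price=102, qty=8): fills=none; bids=[-] asks=[#7:8@102]

Answer: 6@105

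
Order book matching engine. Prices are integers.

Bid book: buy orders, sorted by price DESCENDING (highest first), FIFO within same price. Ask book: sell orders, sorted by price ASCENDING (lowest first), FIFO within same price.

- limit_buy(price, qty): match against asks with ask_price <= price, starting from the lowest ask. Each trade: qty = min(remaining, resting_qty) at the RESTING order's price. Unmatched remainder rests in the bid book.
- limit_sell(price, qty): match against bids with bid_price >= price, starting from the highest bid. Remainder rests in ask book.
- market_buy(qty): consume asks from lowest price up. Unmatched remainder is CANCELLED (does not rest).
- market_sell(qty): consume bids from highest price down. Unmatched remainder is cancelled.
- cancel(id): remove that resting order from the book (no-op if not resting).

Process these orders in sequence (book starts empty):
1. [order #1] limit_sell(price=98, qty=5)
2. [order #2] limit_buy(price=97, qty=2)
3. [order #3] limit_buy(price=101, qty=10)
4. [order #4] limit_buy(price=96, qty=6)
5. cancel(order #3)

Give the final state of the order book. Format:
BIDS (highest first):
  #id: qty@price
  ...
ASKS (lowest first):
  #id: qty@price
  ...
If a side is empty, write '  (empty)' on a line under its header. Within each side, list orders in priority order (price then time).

After op 1 [order #1] limit_sell(price=98, qty=5): fills=none; bids=[-] asks=[#1:5@98]
After op 2 [order #2] limit_buy(price=97, qty=2): fills=none; bids=[#2:2@97] asks=[#1:5@98]
After op 3 [order #3] limit_buy(price=101, qty=10): fills=#3x#1:5@98; bids=[#3:5@101 #2:2@97] asks=[-]
After op 4 [order #4] limit_buy(price=96, qty=6): fills=none; bids=[#3:5@101 #2:2@97 #4:6@96] asks=[-]
After op 5 cancel(order #3): fills=none; bids=[#2:2@97 #4:6@96] asks=[-]

Answer: BIDS (highest first):
  #2: 2@97
  #4: 6@96
ASKS (lowest first):
  (empty)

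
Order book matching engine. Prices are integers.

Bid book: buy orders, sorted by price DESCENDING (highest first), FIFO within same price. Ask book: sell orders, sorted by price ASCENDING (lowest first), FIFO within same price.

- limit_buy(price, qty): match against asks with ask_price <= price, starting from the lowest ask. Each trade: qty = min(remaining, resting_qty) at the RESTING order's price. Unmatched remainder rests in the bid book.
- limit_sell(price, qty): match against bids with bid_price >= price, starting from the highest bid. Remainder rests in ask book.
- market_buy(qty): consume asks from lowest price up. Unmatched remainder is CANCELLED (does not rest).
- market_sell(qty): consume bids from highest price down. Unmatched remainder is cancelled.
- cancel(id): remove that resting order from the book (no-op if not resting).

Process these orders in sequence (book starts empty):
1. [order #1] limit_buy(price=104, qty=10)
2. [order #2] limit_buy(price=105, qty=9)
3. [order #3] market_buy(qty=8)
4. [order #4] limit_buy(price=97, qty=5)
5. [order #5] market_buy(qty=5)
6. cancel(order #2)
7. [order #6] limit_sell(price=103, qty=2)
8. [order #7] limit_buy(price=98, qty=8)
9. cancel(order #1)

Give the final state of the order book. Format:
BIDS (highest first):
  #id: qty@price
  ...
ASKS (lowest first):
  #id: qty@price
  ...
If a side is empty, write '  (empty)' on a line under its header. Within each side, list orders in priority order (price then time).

After op 1 [order #1] limit_buy(price=104, qty=10): fills=none; bids=[#1:10@104] asks=[-]
After op 2 [order #2] limit_buy(price=105, qty=9): fills=none; bids=[#2:9@105 #1:10@104] asks=[-]
After op 3 [order #3] market_buy(qty=8): fills=none; bids=[#2:9@105 #1:10@104] asks=[-]
After op 4 [order #4] limit_buy(price=97, qty=5): fills=none; bids=[#2:9@105 #1:10@104 #4:5@97] asks=[-]
After op 5 [order #5] market_buy(qty=5): fills=none; bids=[#2:9@105 #1:10@104 #4:5@97] asks=[-]
After op 6 cancel(order #2): fills=none; bids=[#1:10@104 #4:5@97] asks=[-]
After op 7 [order #6] limit_sell(price=103, qty=2): fills=#1x#6:2@104; bids=[#1:8@104 #4:5@97] asks=[-]
After op 8 [order #7] limit_buy(price=98, qty=8): fills=none; bids=[#1:8@104 #7:8@98 #4:5@97] asks=[-]
After op 9 cancel(order #1): fills=none; bids=[#7:8@98 #4:5@97] asks=[-]

Answer: BIDS (highest first):
  #7: 8@98
  #4: 5@97
ASKS (lowest first):
  (empty)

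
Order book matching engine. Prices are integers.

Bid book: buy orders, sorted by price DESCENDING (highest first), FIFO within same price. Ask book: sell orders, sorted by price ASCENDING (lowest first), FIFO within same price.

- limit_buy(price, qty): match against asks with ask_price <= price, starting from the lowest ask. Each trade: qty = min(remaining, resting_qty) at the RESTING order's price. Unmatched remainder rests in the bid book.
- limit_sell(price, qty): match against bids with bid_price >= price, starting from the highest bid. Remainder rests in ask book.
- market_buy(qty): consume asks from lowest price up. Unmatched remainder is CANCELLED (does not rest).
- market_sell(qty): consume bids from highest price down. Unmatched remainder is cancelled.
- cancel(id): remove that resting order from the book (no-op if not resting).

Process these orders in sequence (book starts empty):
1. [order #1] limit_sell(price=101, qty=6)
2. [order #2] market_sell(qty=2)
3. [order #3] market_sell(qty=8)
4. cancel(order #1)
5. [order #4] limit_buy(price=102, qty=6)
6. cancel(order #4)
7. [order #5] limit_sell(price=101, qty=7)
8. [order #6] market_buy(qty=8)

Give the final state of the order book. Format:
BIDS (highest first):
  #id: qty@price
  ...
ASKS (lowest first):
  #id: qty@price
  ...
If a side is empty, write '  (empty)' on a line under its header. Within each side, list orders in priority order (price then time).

Answer: BIDS (highest first):
  (empty)
ASKS (lowest first):
  (empty)

Derivation:
After op 1 [order #1] limit_sell(price=101, qty=6): fills=none; bids=[-] asks=[#1:6@101]
After op 2 [order #2] market_sell(qty=2): fills=none; bids=[-] asks=[#1:6@101]
After op 3 [order #3] market_sell(qty=8): fills=none; bids=[-] asks=[#1:6@101]
After op 4 cancel(order #1): fills=none; bids=[-] asks=[-]
After op 5 [order #4] limit_buy(price=102, qty=6): fills=none; bids=[#4:6@102] asks=[-]
After op 6 cancel(order #4): fills=none; bids=[-] asks=[-]
After op 7 [order #5] limit_sell(price=101, qty=7): fills=none; bids=[-] asks=[#5:7@101]
After op 8 [order #6] market_buy(qty=8): fills=#6x#5:7@101; bids=[-] asks=[-]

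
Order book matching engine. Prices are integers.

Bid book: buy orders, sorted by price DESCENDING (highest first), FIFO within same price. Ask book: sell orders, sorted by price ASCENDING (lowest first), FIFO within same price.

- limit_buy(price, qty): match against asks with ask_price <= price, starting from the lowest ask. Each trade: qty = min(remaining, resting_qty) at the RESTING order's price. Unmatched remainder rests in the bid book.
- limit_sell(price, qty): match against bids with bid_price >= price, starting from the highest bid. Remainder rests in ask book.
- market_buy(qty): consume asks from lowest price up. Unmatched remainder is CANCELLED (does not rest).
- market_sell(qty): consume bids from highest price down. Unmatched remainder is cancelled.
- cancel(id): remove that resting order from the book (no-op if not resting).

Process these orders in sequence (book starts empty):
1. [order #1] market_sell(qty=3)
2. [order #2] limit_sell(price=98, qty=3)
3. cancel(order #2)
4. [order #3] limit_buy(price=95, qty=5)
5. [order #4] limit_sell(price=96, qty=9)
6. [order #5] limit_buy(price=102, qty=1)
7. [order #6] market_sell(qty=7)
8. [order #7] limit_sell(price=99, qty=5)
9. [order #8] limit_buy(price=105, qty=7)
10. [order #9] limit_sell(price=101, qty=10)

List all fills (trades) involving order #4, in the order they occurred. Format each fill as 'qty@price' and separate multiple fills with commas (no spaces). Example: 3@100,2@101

Answer: 1@96,7@96

Derivation:
After op 1 [order #1] market_sell(qty=3): fills=none; bids=[-] asks=[-]
After op 2 [order #2] limit_sell(price=98, qty=3): fills=none; bids=[-] asks=[#2:3@98]
After op 3 cancel(order #2): fills=none; bids=[-] asks=[-]
After op 4 [order #3] limit_buy(price=95, qty=5): fills=none; bids=[#3:5@95] asks=[-]
After op 5 [order #4] limit_sell(price=96, qty=9): fills=none; bids=[#3:5@95] asks=[#4:9@96]
After op 6 [order #5] limit_buy(price=102, qty=1): fills=#5x#4:1@96; bids=[#3:5@95] asks=[#4:8@96]
After op 7 [order #6] market_sell(qty=7): fills=#3x#6:5@95; bids=[-] asks=[#4:8@96]
After op 8 [order #7] limit_sell(price=99, qty=5): fills=none; bids=[-] asks=[#4:8@96 #7:5@99]
After op 9 [order #8] limit_buy(price=105, qty=7): fills=#8x#4:7@96; bids=[-] asks=[#4:1@96 #7:5@99]
After op 10 [order #9] limit_sell(price=101, qty=10): fills=none; bids=[-] asks=[#4:1@96 #7:5@99 #9:10@101]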